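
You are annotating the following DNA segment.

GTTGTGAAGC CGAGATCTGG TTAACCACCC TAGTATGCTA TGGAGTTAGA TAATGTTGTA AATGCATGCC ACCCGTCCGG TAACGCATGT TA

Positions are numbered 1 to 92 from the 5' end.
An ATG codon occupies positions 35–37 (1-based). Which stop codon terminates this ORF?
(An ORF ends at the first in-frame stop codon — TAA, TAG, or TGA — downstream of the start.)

TAG

Codons from position 35: ATG (35–37), CTA (38–40), TGG (41–43), AGT (44–46), TAG (47–49).
The first in-frame stop codon is TAG.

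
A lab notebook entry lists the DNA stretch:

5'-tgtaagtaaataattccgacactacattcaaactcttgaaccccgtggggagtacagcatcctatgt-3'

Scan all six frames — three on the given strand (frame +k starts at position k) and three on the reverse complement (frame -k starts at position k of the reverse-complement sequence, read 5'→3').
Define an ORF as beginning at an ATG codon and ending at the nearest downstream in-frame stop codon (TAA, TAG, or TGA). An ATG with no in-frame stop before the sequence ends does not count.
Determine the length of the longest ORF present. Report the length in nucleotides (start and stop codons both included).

Reverse complement (5'→3'): ACATAGGATGCTGTACTCCCCACGGGGTTCAAGAGTTTGAATGTAGTGTCGGAATTATTTACTTACA
Frame +1: TGT AAG TAA ATA ATT CCG ACA CTA CAT TCA AAC TCT TGA ACC CCG TGG GGA GTA CAG CAT CCT ATG — no ATG→stop ORF.
Frame +2: GTA AGT AAA TAA TTC CGA CAC TAC ATT CAA ACT CTT GAA CCC CGT GGG GAG TAC AGC ATC CTA TGT — no ATG→stop ORF.
Frame +3: TAA GTA AAT AAT TCC GAC ACT ACA TTC AAA CTC TTG AAC CCC GTG GGG AGT ACA GCA TCC TAT — no ATG→stop ORF.
Frame -1: ACA TAG GAT GCT GTA CTC CCC ACG GGG TTC AAG AGT TTG AAT GTA GTG TCG GAA TTA TTT ACT TAC — no ATG→stop ORF.
Frame -2: CAT AGG ATG CTG TAC TCC CCA CGG GGT TCA AGA GTT TGA ATG TAG TGT CGG AAT TAT TTA CTT ACA — ATG at 8, stop TGA at 38 → 33 nt; ATG at 41, stop TAG at 44 → 6 nt.
Frame -3: ATA GGA TGC TGT ACT CCC CAC GGG GTT CAA GAG TTT GAA TGT AGT GTC GGA ATT ATT TAC TTA — no ATG→stop ORF.
Longest: frame -2, positions 8–40, 33 nt = 11 codons = 10 aa. → 33 nucleotides.

33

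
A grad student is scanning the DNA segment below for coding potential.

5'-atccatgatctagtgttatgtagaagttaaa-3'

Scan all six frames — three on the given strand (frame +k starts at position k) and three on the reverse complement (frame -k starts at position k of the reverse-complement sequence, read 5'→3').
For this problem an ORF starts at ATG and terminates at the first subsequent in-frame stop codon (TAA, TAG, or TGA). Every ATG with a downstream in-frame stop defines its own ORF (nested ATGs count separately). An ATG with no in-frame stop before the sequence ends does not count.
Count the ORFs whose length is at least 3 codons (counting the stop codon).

1

Reverse complement (5'→3'): TTTAACTTCTACATAACACTAGATCATGGAT
Frame +1: ATC CAT GAT CTA GTG TTA TGT AGA AGT TAA — no ATG→stop ORF.
Frame +2: TCC ATG ATC TAG TGT TAT GTA GAA GTT AAA — ATG at 5, stop TAG at 11 → 9 nt.
Frame +3: CCA TGA TCT AGT GTT ATG TAG AAG TTA — ATG at 18, stop TAG at 21 → 6 nt.
Frame -1: TTT AAC TTC TAC ATA ACA CTA GAT CAT GGA — no ATG→stop ORF.
Frame -2: TTA ACT TCT ACA TAA CAC TAG ATC ATG GAT — no ATG→stop ORF.
Frame -3: TAA CTT CTA CAT AAC ACT AGA TCA TGG — no ATG→stop ORF.
ORFs ≥ 3 codons: frame +2 5–13 (3 codons). Count = 1.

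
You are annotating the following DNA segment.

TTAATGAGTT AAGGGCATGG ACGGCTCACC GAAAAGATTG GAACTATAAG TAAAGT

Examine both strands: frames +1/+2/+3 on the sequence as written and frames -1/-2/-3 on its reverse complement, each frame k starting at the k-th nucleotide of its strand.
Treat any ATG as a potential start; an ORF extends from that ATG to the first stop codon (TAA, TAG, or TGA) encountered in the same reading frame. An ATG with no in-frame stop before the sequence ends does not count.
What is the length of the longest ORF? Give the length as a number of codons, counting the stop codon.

11

Reverse complement (5'→3'): ACTTTACTTATAGTTCCAATCTTTTCGGTGAGCCGTCCATGCCCTTAACTCATTAA
Frame +1: TTA ATG AGT TAA GGG CAT GGA CGG CTC ACC GAA AAG ATT GGA ACT ATA AGT AAA — ATG at 4, stop TAA at 10 → 9 nt.
Frame +2: TAA TGA GTT AAG GGC ATG GAC GGC TCA CCG AAA AGA TTG GAA CTA TAA GTA AAG — ATG at 17, stop TAA at 47 → 33 nt.
Frame +3: AAT GAG TTA AGG GCA TGG ACG GCT CAC CGA AAA GAT TGG AAC TAT AAG TAA AGT — no ATG→stop ORF.
Frame -1: ACT TTA CTT ATA GTT CCA ATC TTT TCG GTG AGC CGT CCA TGC CCT TAA CTC ATT — no ATG→stop ORF.
Frame -2: CTT TAC TTA TAG TTC CAA TCT TTT CGG TGA GCC GTC CAT GCC CTT AAC TCA TTA — no ATG→stop ORF.
Frame -3: TTT ACT TAT AGT TCC AAT CTT TTC GGT GAG CCG TCC ATG CCC TTA ACT CAT TAA — ATG at 39, stop TAA at 54 → 18 nt.
Longest: frame +2, positions 17–49, 33 nt = 11 codons = 10 aa. → 11 codons.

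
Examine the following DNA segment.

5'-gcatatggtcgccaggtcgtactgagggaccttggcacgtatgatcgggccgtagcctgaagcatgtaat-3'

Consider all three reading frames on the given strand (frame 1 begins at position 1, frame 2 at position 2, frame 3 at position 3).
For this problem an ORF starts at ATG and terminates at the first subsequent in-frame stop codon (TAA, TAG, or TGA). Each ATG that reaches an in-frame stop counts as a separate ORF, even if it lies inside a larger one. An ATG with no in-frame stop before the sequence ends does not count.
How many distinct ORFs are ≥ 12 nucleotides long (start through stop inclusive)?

Frame 1: GCA TAT GGT CGC CAG GTC GTA CTG AGG GAC CTT GGC ACG TAT GAT CGG GCC GTA GCC TGA AGC ATG TAA — ATG at 64, stop TAA at 67 → 6 nt.
Frame 2: CAT ATG GTC GCC AGG TCG TAC TGA GGG ACC TTG GCA CGT ATG ATC GGG CCG TAG CCT GAA GCA TGT AAT — ATG at 5, stop TGA at 23 → 21 nt; ATG at 41, stop TAG at 53 → 15 nt.
Frame 3: ATA TGG TCG CCA GGT CGT ACT GAG GGA CCT TGG CAC GTA TGA TCG GGC CGT AGC CTG AAG CAT GTA — no ATG→stop ORF.
ORFs ≥ 12 nucleotides: frame 2 5–25 (21 nucleotides), frame 2 41–55 (15 nucleotides). Count = 2.

2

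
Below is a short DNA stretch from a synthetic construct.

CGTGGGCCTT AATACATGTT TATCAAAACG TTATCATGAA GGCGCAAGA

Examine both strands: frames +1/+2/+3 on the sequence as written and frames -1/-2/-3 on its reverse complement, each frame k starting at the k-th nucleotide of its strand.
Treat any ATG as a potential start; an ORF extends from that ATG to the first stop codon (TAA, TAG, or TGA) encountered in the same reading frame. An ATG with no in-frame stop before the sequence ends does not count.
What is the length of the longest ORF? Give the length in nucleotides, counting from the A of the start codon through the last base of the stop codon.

24

Reverse complement (5'→3'): TCTTGCGCCTTCATGATAACGTTTTGATAAACATGTATTAAGGCCCACG
Frame +1: CGT GGG CCT TAA TAC ATG TTT ATC AAA ACG TTA TCA TGA AGG CGC AAG — ATG at 16, stop TGA at 37 → 24 nt.
Frame +2: GTG GGC CTT AAT ACA TGT TTA TCA AAA CGT TAT CAT GAA GGC GCA AGA — no ATG→stop ORF.
Frame +3: TGG GCC TTA ATA CAT GTT TAT CAA AAC GTT ATC ATG AAG GCG CAA — no ATG→stop ORF.
Frame -1: TCT TGC GCC TTC ATG ATA ACG TTT TGA TAA ACA TGT ATT AAG GCC CAC — ATG at 13, stop TGA at 25 → 15 nt.
Frame -2: CTT GCG CCT TCA TGA TAA CGT TTT GAT AAA CAT GTA TTA AGG CCC ACG — no ATG→stop ORF.
Frame -3: TTG CGC CTT CAT GAT AAC GTT TTG ATA AAC ATG TAT TAA GGC CCA — ATG at 33, stop TAA at 39 → 9 nt.
Longest: frame +1, positions 16–39, 24 nt = 8 codons = 7 aa. → 24 nucleotides.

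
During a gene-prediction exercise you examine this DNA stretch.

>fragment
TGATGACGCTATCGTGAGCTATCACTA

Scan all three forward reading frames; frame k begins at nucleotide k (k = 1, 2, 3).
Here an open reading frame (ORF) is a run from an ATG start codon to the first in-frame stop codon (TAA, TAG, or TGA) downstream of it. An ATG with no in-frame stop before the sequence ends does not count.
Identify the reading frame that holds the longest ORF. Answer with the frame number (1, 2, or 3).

3

Frame 1: TGA TGA CGC TAT CGT GAG CTA TCA CTA — no ATG→stop ORF.
Frame 2: GAT GAC GCT ATC GTG AGC TAT CAC — no ATG→stop ORF.
Frame 3: ATG ACG CTA TCG TGA GCT ATC ACT — ATG at 3, stop TGA at 15 → 15 nt.
Longest ORF is 15 nt in frame 3 (positions 3–17).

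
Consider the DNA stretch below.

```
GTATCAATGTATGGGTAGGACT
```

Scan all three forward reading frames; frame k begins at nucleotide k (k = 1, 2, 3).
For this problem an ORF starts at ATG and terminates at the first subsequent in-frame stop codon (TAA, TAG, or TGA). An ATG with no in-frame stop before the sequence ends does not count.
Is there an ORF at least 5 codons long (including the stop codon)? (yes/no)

Frame 1: GTA TCA ATG TAT GGG TAG GAC — ATG at 7, stop TAG at 16 → 12 nt.
Frame 2: TAT CAA TGT ATG GGT AGG ACT — no ATG→stop ORF.
Frame 3: ATC AAT GTA TGG GTA GGA — no ATG→stop ORF.
Largest ORF found is 4 codons < 5, so no.

no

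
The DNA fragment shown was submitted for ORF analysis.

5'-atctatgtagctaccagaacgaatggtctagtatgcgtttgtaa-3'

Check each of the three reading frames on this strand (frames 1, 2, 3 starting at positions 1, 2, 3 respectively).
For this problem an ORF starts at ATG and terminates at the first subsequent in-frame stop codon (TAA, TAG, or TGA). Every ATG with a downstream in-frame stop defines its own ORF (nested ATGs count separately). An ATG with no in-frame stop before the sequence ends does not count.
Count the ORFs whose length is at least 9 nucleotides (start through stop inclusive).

Frame 1: ATC TAT GTA GCT ACC AGA ACG AAT GGT CTA GTA TGC GTT TGT — no ATG→stop ORF.
Frame 2: TCT ATG TAG CTA CCA GAA CGA ATG GTC TAG TAT GCG TTT GTA — ATG at 5, stop TAG at 8 → 6 nt; ATG at 23, stop TAG at 29 → 9 nt.
Frame 3: CTA TGT AGC TAC CAG AAC GAA TGG TCT AGT ATG CGT TTG TAA — ATG at 33, stop TAA at 42 → 12 nt.
ORFs ≥ 9 nucleotides: frame 2 23–31 (9 nucleotides), frame 3 33–44 (12 nucleotides). Count = 2.

2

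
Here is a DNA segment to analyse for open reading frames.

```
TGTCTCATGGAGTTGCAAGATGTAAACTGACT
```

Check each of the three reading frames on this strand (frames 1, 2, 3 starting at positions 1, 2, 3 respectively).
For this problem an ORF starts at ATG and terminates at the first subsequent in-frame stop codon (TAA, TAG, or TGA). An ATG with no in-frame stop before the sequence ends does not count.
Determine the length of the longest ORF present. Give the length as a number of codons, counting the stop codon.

8

Frame 1: TGT CTC ATG GAG TTG CAA GAT GTA AAC TGA — ATG at 7, stop TGA at 28 → 24 nt.
Frame 2: GTC TCA TGG AGT TGC AAG ATG TAA ACT GAC — ATG at 20, stop TAA at 23 → 6 nt.
Frame 3: TCT CAT GGA GTT GCA AGA TGT AAA CTG ACT — no ATG→stop ORF.
Longest: frame 1, positions 7–30, 24 nt = 8 codons = 7 aa. → 8 codons.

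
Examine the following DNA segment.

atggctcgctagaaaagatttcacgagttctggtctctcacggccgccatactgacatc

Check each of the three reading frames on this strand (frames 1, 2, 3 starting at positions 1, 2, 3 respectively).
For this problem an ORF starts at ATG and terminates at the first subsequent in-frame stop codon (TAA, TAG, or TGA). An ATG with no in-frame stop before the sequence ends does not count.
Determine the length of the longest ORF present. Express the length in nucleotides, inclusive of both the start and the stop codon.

12

Frame 1: ATG GCT CGC TAG AAA AGA TTT CAC GAG TTC TGG TCT CTC ACG GCC GCC ATA CTG ACA — ATG at 1, stop TAG at 10 → 12 nt.
Frame 2: TGG CTC GCT AGA AAA GAT TTC ACG AGT TCT GGT CTC TCA CGG CCG CCA TAC TGA CAT — no ATG→stop ORF.
Frame 3: GGC TCG CTA GAA AAG ATT TCA CGA GTT CTG GTC TCT CAC GGC CGC CAT ACT GAC ATC — no ATG→stop ORF.
Longest: frame 1, positions 1–12, 12 nt = 4 codons = 3 aa. → 12 nucleotides.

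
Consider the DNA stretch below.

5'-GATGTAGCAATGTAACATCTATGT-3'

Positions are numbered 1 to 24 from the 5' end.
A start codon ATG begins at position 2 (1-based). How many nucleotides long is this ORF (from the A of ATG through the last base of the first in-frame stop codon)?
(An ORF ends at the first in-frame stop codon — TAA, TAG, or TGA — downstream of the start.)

Codons from position 2: ATG (2–4), TAG (5–7).
TAG is the first in-frame stop; ORF spans 2–7, 6 nucleotides.

6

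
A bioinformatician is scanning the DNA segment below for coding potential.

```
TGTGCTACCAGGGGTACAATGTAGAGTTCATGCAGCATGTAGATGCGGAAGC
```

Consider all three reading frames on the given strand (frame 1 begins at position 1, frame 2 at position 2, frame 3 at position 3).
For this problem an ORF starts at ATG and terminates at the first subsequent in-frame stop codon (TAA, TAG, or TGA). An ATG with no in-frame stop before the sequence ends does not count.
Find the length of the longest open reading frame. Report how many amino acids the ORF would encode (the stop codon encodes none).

1

Frame 1: TGT GCT ACC AGG GGT ACA ATG TAG AGT TCA TGC AGC ATG TAG ATG CGG AAG — ATG at 19, stop TAG at 22 → 6 nt; ATG at 37, stop TAG at 40 → 6 nt.
Frame 2: GTG CTA CCA GGG GTA CAA TGT AGA GTT CAT GCA GCA TGT AGA TGC GGA AGC — no ATG→stop ORF.
Frame 3: TGC TAC CAG GGG TAC AAT GTA GAG TTC ATG CAG CAT GTA GAT GCG GAA — no ATG→stop ORF.
Longest: frame 1, positions 19–24, 6 nt = 2 codons = 1 aa. → 1 amino acids.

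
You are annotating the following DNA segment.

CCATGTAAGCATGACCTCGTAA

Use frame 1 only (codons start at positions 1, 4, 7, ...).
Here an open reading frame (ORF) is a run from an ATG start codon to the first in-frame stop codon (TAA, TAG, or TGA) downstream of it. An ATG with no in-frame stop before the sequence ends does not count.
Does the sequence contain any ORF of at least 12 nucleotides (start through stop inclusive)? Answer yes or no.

no

Frame 1: CCA TGT AAG CAT GAC CTC GTA — no ATG→stop ORF.
Largest ORF found is 0 nucleotides < 12, so no.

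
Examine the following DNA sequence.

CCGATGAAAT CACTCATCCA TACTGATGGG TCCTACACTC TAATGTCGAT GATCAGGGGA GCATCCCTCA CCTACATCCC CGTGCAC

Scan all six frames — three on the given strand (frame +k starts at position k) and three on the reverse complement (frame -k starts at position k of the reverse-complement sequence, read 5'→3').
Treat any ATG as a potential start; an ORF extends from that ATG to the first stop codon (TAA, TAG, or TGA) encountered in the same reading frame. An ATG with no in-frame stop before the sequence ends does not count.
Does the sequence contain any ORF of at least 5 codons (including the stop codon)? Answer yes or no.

Reverse complement (5'→3'): GTGCACGGGGATGTAGGTGAGGGATGCTCCCCTGATCATCGACATTAGAGTGTAGGACCCATCAGTATGGATGAGTGATTTCATCGG
Frame +1: CCG ATG AAA TCA CTC ATC CAT ACT GAT GGG TCC TAC ACT CTA ATG TCG ATG ATC AGG GGA GCA TCC CTC ACC TAC ATC CCC GTG CAC — no ATG→stop ORF.
Frame +2: CGA TGA AAT CAC TCA TCC ATA CTG ATG GGT CCT ACA CTC TAA TGT CGA TGA TCA GGG GAG CAT CCC TCA CCT ACA TCC CCG TGC — ATG at 26, stop TAA at 41 → 18 nt.
Frame +3: GAT GAA ATC ACT CAT CCA TAC TGA TGG GTC CTA CAC TCT AAT GTC GAT GAT CAG GGG AGC ATC CCT CAC CTA CAT CCC CGT GCA — no ATG→stop ORF.
Frame -1: GTG CAC GGG GAT GTA GGT GAG GGA TGC TCC CCT GAT CAT CGA CAT TAG AGT GTA GGA CCC ATC AGT ATG GAT GAG TGA TTT CAT CGG — ATG at 67, stop TGA at 76 → 12 nt.
Frame -2: TGC ACG GGG ATG TAG GTG AGG GAT GCT CCC CTG ATC ATC GAC ATT AGA GTG TAG GAC CCA TCA GTA TGG ATG AGT GAT TTC ATC — ATG at 11, stop TAG at 14 → 6 nt.
Frame -3: GCA CGG GGA TGT AGG TGA GGG ATG CTC CCC TGA TCA TCG ACA TTA GAG TGT AGG ACC CAT CAG TAT GGA TGA GTG ATT TCA TCG — ATG at 24, stop TGA at 33 → 12 nt.
Frame +2 has an ORF of 6 codons (positions 26–43) ≥ 5, so yes.

yes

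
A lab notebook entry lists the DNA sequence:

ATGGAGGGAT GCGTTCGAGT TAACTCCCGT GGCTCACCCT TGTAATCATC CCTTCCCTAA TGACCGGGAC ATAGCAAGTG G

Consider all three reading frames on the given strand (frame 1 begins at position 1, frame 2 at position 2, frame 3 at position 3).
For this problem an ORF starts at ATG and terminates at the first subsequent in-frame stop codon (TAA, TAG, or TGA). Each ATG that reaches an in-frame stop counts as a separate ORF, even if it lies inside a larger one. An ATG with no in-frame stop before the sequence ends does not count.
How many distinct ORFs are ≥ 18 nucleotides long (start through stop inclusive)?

Frame 1: ATG GAG GGA TGC GTT CGA GTT AAC TCC CGT GGC TCA CCC TTG TAA TCA TCC CTT CCC TAA TGA CCG GGA CAT AGC AAG TGG — ATG at 1, stop TAA at 43 → 45 nt.
Frame 2: TGG AGG GAT GCG TTC GAG TTA ACT CCC GTG GCT CAC CCT TGT AAT CAT CCC TTC CCT AAT GAC CGG GAC ATA GCA AGT — no ATG→stop ORF.
Frame 3: GGA GGG ATG CGT TCG AGT TAA CTC CCG TGG CTC ACC CTT GTA ATC ATC CCT TCC CTA ATG ACC GGG ACA TAG CAA GTG — ATG at 9, stop TAA at 21 → 15 nt; ATG at 60, stop TAG at 72 → 15 nt.
ORFs ≥ 18 nucleotides: frame 1 1–45 (45 nucleotides). Count = 1.

1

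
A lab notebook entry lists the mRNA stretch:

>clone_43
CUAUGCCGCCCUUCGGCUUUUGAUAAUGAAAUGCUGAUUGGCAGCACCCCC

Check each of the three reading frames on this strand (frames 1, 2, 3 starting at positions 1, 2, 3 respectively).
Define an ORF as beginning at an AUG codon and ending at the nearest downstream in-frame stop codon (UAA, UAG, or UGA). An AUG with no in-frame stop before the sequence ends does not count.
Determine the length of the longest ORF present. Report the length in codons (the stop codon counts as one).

Frame 1: CUA UGC CGC CCU UCG GCU UUU GAU AAU GAA AUG CUG AUU GGC AGC ACC CCC — no AUG→stop ORF.
Frame 2: UAU GCC GCC CUU CGG CUU UUG AUA AUG AAA UGC UGA UUG GCA GCA CCC — AUG at 26, stop UGA at 35 → 12 nt.
Frame 3: AUG CCG CCC UUC GGC UUU UGA UAA UGA AAU GCU GAU UGG CAG CAC CCC — AUG at 3, stop UGA at 21 → 21 nt.
Longest: frame 3, positions 3–23, 21 nt = 7 codons = 6 aa. → 7 codons.

7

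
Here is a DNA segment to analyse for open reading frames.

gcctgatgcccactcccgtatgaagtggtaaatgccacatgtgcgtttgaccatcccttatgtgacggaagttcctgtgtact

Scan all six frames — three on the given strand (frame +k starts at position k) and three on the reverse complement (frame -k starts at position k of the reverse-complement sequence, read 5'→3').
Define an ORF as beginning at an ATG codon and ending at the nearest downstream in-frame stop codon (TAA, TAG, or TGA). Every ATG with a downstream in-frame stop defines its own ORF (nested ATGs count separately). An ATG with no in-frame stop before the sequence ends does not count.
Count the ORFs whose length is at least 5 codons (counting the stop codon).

1

Reverse complement (5'→3'): AGTACACAGGAACTTCCGTCACATAAGGGATGGTCAAACGCACATGTGGCATTTACCACTTCATACGGGAGTGGGCATCAGGC
Frame +1: GCC TGA TGC CCA CTC CCG TAT GAA GTG GTA AAT GCC ACA TGT GCG TTT GAC CAT CCC TTA TGT GAC GGA AGT TCC TGT GTA — no ATG→stop ORF.
Frame +2: CCT GAT GCC CAC TCC CGT ATG AAG TGG TAA ATG CCA CAT GTG CGT TTG ACC ATC CCT TAT GTG ACG GAA GTT CCT GTG TAC — ATG at 20, stop TAA at 29 → 12 nt.
Frame +3: CTG ATG CCC ACT CCC GTA TGA AGT GGT AAA TGC CAC ATG TGC GTT TGA CCA TCC CTT ATG TGA CGG AAG TTC CTG TGT ACT — ATG at 6, stop TGA at 21 → 18 nt; ATG at 39, stop TGA at 48 → 12 nt; ATG at 60, stop TGA at 63 → 6 nt.
Frame -1: AGT ACA CAG GAA CTT CCG TCA CAT AAG GGA TGG TCA AAC GCA CAT GTG GCA TTT ACC ACT TCA TAC GGG AGT GGG CAT CAG — no ATG→stop ORF.
Frame -2: GTA CAC AGG AAC TTC CGT CAC ATA AGG GAT GGT CAA ACG CAC ATG TGG CAT TTA CCA CTT CAT ACG GGA GTG GGC ATC AGG — no ATG→stop ORF.
Frame -3: TAC ACA GGA ACT TCC GTC ACA TAA GGG ATG GTC AAA CGC ACA TGT GGC ATT TAC CAC TTC ATA CGG GAG TGG GCA TCA GGC — no ATG→stop ORF.
ORFs ≥ 5 codons: frame +3 6–23 (6 codons). Count = 1.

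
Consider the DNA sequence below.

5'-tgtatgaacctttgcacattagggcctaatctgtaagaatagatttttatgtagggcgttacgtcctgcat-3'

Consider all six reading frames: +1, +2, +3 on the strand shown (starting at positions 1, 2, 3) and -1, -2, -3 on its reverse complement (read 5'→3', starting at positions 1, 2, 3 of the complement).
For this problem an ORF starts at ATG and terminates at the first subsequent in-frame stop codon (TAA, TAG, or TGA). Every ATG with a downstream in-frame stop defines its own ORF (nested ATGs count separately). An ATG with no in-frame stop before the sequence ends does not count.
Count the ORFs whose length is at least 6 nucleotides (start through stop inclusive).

2

Reverse complement (5'→3'): ATGCAGGACGTAACGCCCTACATAAAAATCTATTCTTACAGATTAGGCCCTAATGTGCAAAGGTTCATACA
Frame +1: TGT ATG AAC CTT TGC ACA TTA GGG CCT AAT CTG TAA GAA TAG ATT TTT ATG TAG GGC GTT ACG TCC TGC — ATG at 4, stop TAA at 34 → 33 nt; ATG at 49, stop TAG at 52 → 6 nt.
Frame +2: GTA TGA ACC TTT GCA CAT TAG GGC CTA ATC TGT AAG AAT AGA TTT TTA TGT AGG GCG TTA CGT CCT GCA — no ATG→stop ORF.
Frame +3: TAT GAA CCT TTG CAC ATT AGG GCC TAA TCT GTA AGA ATA GAT TTT TAT GTA GGG CGT TAC GTC CTG CAT — no ATG→stop ORF.
Frame -1: ATG CAG GAC GTA ACG CCC TAC ATA AAA ATC TAT TCT TAC AGA TTA GGC CCT AAT GTG CAA AGG TTC ATA — no ATG→stop ORF.
Frame -2: TGC AGG ACG TAA CGC CCT ACA TAA AAA TCT ATT CTT ACA GAT TAG GCC CTA ATG TGC AAA GGT TCA TAC — no ATG→stop ORF.
Frame -3: GCA GGA CGT AAC GCC CTA CAT AAA AAT CTA TTC TTA CAG ATT AGG CCC TAA TGT GCA AAG GTT CAT ACA — no ATG→stop ORF.
ORFs ≥ 6 nucleotides: frame +1 4–36 (33 nucleotides), frame +1 49–54 (6 nucleotides). Count = 2.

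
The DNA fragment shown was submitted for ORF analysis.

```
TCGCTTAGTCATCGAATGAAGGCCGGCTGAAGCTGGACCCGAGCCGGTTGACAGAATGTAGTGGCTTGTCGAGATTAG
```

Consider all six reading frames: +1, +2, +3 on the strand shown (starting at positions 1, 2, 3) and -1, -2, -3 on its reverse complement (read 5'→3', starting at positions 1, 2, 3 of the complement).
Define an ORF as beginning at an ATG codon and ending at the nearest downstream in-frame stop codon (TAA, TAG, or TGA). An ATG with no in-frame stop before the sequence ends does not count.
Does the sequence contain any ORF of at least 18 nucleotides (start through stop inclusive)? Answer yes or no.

Reverse complement (5'→3'): CTAATCTCGACAAGCCACTACATTCTGTCAACCGGCTCGGGTCCAGCTTCAGCCGGCCTTCATTCGATGACTAAGCGA
Frame +1: TCG CTT AGT CAT CGA ATG AAG GCC GGC TGA AGC TGG ACC CGA GCC GGT TGA CAG AAT GTA GTG GCT TGT CGA GAT TAG — ATG at 16, stop TGA at 28 → 15 nt.
Frame +2: CGC TTA GTC ATC GAA TGA AGG CCG GCT GAA GCT GGA CCC GAG CCG GTT GAC AGA ATG TAG TGG CTT GTC GAG ATT — ATG at 56, stop TAG at 59 → 6 nt.
Frame +3: GCT TAG TCA TCG AAT GAA GGC CGG CTG AAG CTG GAC CCG AGC CGG TTG ACA GAA TGT AGT GGC TTG TCG AGA TTA — no ATG→stop ORF.
Frame -1: CTA ATC TCG ACA AGC CAC TAC ATT CTG TCA ACC GGC TCG GGT CCA GCT TCA GCC GGC CTT CAT TCG ATG ACT AAG CGA — no ATG→stop ORF.
Frame -2: TAA TCT CGA CAA GCC ACT ACA TTC TGT CAA CCG GCT CGG GTC CAG CTT CAG CCG GCC TTC ATT CGA TGA CTA AGC — no ATG→stop ORF.
Frame -3: AAT CTC GAC AAG CCA CTA CAT TCT GTC AAC CGG CTC GGG TCC AGC TTC AGC CGG CCT TCA TTC GAT GAC TAA GCG — no ATG→stop ORF.
Largest ORF found is 15 nucleotides < 18, so no.

no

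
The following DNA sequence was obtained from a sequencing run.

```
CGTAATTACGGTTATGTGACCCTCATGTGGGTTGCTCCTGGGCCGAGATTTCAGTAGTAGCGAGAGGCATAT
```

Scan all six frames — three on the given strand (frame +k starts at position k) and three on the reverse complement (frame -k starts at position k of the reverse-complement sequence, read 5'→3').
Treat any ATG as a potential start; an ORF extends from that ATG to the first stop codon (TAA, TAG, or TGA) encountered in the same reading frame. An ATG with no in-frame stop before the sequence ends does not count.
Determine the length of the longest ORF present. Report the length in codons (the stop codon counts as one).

Reverse complement (5'→3'): ATATGCCTCTCGCTACTACTGAAATCTCGGCCCAGGAGCAACCCACATGAGGGTCACATAACCGTAATTACG
Frame +1: CGT AAT TAC GGT TAT GTG ACC CTC ATG TGG GTT GCT CCT GGG CCG AGA TTT CAG TAG TAG CGA GAG GCA TAT — ATG at 25, stop TAG at 55 → 33 nt.
Frame +2: GTA ATT ACG GTT ATG TGA CCC TCA TGT GGG TTG CTC CTG GGC CGA GAT TTC AGT AGT AGC GAG AGG CAT — ATG at 14, stop TGA at 17 → 6 nt.
Frame +3: TAA TTA CGG TTA TGT GAC CCT CAT GTG GGT TGC TCC TGG GCC GAG ATT TCA GTA GTA GCG AGA GGC ATA — no ATG→stop ORF.
Frame -1: ATA TGC CTC TCG CTA CTA CTG AAA TCT CGG CCC AGG AGC AAC CCA CAT GAG GGT CAC ATA ACC GTA ATT ACG — no ATG→stop ORF.
Frame -2: TAT GCC TCT CGC TAC TAC TGA AAT CTC GGC CCA GGA GCA ACC CAC ATG AGG GTC ACA TAA CCG TAA TTA — ATG at 47, stop TAA at 59 → 15 nt.
Frame -3: ATG CCT CTC GCT ACT ACT GAA ATC TCG GCC CAG GAG CAA CCC ACA TGA GGG TCA CAT AAC CGT AAT TAC — ATG at 3, stop TGA at 48 → 48 nt.
Longest: frame -3, positions 3–50, 48 nt = 16 codons = 15 aa. → 16 codons.

16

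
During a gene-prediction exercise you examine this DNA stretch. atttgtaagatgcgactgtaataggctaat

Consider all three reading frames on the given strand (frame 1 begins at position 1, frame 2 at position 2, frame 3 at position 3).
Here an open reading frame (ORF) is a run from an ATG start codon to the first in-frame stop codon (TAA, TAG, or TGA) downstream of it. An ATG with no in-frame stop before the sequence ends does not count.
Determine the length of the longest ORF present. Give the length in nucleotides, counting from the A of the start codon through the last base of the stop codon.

Frame 1: ATT TGT AAG ATG CGA CTG TAA TAG GCT AAT — ATG at 10, stop TAA at 19 → 12 nt.
Frame 2: TTT GTA AGA TGC GAC TGT AAT AGG CTA — no ATG→stop ORF.
Frame 3: TTG TAA GAT GCG ACT GTA ATA GGC TAA — no ATG→stop ORF.
Longest: frame 1, positions 10–21, 12 nt = 4 codons = 3 aa. → 12 nucleotides.

12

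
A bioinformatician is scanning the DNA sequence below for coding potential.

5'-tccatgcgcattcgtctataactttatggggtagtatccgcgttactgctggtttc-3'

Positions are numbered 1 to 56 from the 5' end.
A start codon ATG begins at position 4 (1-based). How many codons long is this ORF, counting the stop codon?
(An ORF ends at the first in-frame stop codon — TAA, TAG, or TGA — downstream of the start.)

Codons from position 4: ATG (4–6), CGC (7–9), ATT (10–12), CGT (13–15), CTA (16–18), TAA (19–21).
TAA is the first in-frame stop; that's 6 codons including the stop.

6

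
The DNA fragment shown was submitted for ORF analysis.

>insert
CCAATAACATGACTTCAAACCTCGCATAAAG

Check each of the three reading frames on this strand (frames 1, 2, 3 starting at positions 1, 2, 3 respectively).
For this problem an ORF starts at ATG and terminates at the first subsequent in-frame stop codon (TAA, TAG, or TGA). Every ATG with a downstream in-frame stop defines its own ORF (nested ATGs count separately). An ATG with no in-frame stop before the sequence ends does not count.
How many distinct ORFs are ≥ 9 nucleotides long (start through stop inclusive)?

1

Frame 1: CCA ATA ACA TGA CTT CAA ACC TCG CAT AAA — no ATG→stop ORF.
Frame 2: CAA TAA CAT GAC TTC AAA CCT CGC ATA AAG — no ATG→stop ORF.
Frame 3: AAT AAC ATG ACT TCA AAC CTC GCA TAA — ATG at 9, stop TAA at 27 → 21 nt.
ORFs ≥ 9 nucleotides: frame 3 9–29 (21 nucleotides). Count = 1.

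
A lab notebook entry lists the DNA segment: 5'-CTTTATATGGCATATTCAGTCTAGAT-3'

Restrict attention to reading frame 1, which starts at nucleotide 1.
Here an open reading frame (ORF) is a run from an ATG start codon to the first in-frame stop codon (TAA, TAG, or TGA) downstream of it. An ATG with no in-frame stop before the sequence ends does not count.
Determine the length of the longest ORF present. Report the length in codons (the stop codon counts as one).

6

Frame 1: CTT TAT ATG GCA TAT TCA GTC TAG — ATG at 7, stop TAG at 22 → 18 nt.
Longest: frame 1, positions 7–24, 18 nt = 6 codons = 5 aa. → 6 codons.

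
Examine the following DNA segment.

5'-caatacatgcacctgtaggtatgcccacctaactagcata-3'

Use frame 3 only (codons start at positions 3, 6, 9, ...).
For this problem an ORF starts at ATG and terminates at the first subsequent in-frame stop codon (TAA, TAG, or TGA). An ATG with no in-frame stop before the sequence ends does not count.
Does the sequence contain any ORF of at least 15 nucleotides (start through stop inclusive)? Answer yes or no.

Frame 3: ATA CAT GCA CCT GTA GGT ATG CCC ACC TAA CTA GCA — ATG at 21, stop TAA at 30 → 12 nt.
Largest ORF found is 12 nucleotides < 15, so no.

no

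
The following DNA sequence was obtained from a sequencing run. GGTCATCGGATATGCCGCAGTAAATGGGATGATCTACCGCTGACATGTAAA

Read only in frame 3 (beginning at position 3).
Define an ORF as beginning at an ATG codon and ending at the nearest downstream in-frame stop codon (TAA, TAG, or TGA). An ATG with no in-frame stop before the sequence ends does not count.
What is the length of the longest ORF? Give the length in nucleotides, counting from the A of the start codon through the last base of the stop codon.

Frame 3: TCA TCG GAT ATG CCG CAG TAA ATG GGA TGA TCT ACC GCT GAC ATG TAA — ATG at 12, stop TAA at 21 → 12 nt; ATG at 24, stop TGA at 30 → 9 nt; ATG at 45, stop TAA at 48 → 6 nt.
Longest: frame 3, positions 12–23, 12 nt = 4 codons = 3 aa. → 12 nucleotides.

12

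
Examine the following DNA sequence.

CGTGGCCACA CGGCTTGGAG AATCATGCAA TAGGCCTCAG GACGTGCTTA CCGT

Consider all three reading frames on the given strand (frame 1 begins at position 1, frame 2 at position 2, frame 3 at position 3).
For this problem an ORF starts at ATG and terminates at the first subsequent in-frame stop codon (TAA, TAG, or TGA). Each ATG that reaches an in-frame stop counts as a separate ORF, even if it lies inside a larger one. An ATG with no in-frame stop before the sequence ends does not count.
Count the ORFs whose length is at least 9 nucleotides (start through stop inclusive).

1

Frame 1: CGT GGC CAC ACG GCT TGG AGA ATC ATG CAA TAG GCC TCA GGA CGT GCT TAC CGT — ATG at 25, stop TAG at 31 → 9 nt.
Frame 2: GTG GCC ACA CGG CTT GGA GAA TCA TGC AAT AGG CCT CAG GAC GTG CTT ACC — no ATG→stop ORF.
Frame 3: TGG CCA CAC GGC TTG GAG AAT CAT GCA ATA GGC CTC AGG ACG TGC TTA CCG — no ATG→stop ORF.
ORFs ≥ 9 nucleotides: frame 1 25–33 (9 nucleotides). Count = 1.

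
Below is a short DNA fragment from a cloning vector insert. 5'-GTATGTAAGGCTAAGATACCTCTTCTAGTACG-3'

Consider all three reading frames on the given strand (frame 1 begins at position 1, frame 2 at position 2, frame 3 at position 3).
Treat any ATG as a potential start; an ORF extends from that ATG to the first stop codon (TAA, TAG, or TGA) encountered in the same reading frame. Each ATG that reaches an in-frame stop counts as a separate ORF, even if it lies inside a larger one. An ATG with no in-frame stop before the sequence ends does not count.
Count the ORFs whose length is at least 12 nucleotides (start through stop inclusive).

0

Frame 1: GTA TGT AAG GCT AAG ATA CCT CTT CTA GTA — no ATG→stop ORF.
Frame 2: TAT GTA AGG CTA AGA TAC CTC TTC TAG TAC — no ATG→stop ORF.
Frame 3: ATG TAA GGC TAA GAT ACC TCT TCT AGT ACG — ATG at 3, stop TAA at 6 → 6 nt.
No ORF reaches 12 nucleotides. Count = 0.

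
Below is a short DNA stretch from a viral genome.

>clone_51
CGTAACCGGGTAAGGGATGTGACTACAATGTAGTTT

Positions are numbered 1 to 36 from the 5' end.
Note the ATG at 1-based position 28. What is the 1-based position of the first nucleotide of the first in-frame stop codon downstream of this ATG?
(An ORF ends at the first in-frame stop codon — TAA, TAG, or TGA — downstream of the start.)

31

Codons from position 28: ATG (28–30), TAG (31–33).
TAG is a stop codon; it begins at position 31.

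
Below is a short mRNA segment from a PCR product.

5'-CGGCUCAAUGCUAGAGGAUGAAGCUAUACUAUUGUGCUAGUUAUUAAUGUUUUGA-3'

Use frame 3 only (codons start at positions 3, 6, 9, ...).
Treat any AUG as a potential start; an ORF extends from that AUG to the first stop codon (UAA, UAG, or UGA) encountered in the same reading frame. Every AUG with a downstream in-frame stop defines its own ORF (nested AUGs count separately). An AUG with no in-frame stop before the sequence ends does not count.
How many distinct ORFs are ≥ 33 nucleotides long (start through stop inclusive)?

0

Frame 3: GCU CAA UGC UAG AGG AUG AAG CUA UAC UAU UGU GCU AGU UAU UAA UGU UUU — AUG at 18, stop UAA at 45 → 30 nt.
No ORF reaches 33 nucleotides. Count = 0.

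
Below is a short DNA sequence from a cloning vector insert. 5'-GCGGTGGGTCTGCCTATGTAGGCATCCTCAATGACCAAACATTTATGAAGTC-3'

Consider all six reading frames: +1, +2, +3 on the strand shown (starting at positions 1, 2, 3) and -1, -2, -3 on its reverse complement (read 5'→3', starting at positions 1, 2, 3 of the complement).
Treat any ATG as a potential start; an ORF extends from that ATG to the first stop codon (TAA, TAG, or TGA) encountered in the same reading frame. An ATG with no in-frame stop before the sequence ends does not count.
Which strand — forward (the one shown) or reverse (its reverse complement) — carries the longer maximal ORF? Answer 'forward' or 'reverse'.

Reverse complement (5'→3'): GACTTCATAAATGTTTGGTCATTGAGGATGCCTACATAGGCAGACCCACCGC
Frame +1: GCG GTG GGT CTG CCT ATG TAG GCA TCC TCA ATG ACC AAA CAT TTA TGA AGT — ATG at 16, stop TAG at 19 → 6 nt; ATG at 31, stop TGA at 46 → 18 nt.
Frame +2: CGG TGG GTC TGC CTA TGT AGG CAT CCT CAA TGA CCA AAC ATT TAT GAA GTC — no ATG→stop ORF.
Frame +3: GGT GGG TCT GCC TAT GTA GGC ATC CTC AAT GAC CAA ACA TTT ATG AAG — no ATG→stop ORF.
Frame -1: GAC TTC ATA AAT GTT TGG TCA TTG AGG ATG CCT ACA TAG GCA GAC CCA CCG — ATG at 28, stop TAG at 37 → 12 nt.
Frame -2: ACT TCA TAA ATG TTT GGT CAT TGA GGA TGC CTA CAT AGG CAG ACC CAC CGC — ATG at 11, stop TGA at 23 → 15 nt.
Frame -3: CTT CAT AAA TGT TTG GTC ATT GAG GAT GCC TAC ATA GGC AGA CCC ACC — no ATG→stop ORF.
Forward-strand max 18 nt; reverse-strand max 15 nt. The forward strand has the longer ORF.

forward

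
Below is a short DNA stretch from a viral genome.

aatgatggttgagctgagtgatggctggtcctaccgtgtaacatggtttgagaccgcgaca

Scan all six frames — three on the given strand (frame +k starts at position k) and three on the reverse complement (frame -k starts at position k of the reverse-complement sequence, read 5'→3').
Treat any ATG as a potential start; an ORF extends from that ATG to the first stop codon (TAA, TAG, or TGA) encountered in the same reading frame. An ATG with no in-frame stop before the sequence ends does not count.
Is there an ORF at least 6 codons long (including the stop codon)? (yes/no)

Reverse complement (5'→3'): TGTCGCGGTCTCAAACCATGTTACACGGTAGGACCAGCCATCACTCAGCTCAACCATCATT
Frame +1: AAT GAT GGT TGA GCT GAG TGA TGG CTG GTC CTA CCG TGT AAC ATG GTT TGA GAC CGC GAC — ATG at 43, stop TGA at 49 → 9 nt.
Frame +2: ATG ATG GTT GAG CTG AGT GAT GGC TGG TCC TAC CGT GTA ACA TGG TTT GAG ACC GCG ACA — no ATG→stop ORF.
Frame +3: TGA TGG TTG AGC TGA GTG ATG GCT GGT CCT ACC GTG TAA CAT GGT TTG AGA CCG CGA — ATG at 21, stop TAA at 39 → 21 nt.
Frame -1: TGT CGC GGT CTC AAA CCA TGT TAC ACG GTA GGA CCA GCC ATC ACT CAG CTC AAC CAT CAT — no ATG→stop ORF.
Frame -2: GTC GCG GTC TCA AAC CAT GTT ACA CGG TAG GAC CAG CCA TCA CTC AGC TCA ACC ATC ATT — no ATG→stop ORF.
Frame -3: TCG CGG TCT CAA ACC ATG TTA CAC GGT AGG ACC AGC CAT CAC TCA GCT CAA CCA TCA — no ATG→stop ORF.
Frame +3 has an ORF of 7 codons (positions 21–41) ≥ 6, so yes.

yes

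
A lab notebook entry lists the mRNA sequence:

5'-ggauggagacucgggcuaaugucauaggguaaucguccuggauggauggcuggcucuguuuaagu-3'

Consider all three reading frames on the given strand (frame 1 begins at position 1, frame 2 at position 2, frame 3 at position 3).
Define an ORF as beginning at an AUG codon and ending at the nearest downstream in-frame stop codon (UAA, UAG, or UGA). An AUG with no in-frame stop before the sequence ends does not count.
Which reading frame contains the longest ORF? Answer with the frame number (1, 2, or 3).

3

Frame 1: GGA UGG AGA CUC GGG CUA AUG UCA UAG GGU AAU CGU CCU GGA UGG AUG GCU GGC UCU GUU UAA — AUG at 19, stop UAG at 25 → 9 nt; AUG at 46, stop UAA at 61 → 18 nt.
Frame 2: GAU GGA GAC UCG GGC UAA UGU CAU AGG GUA AUC GUC CUG GAU GGA UGG CUG GCU CUG UUU AAG — no AUG→stop ORF.
Frame 3: AUG GAG ACU CGG GCU AAU GUC AUA GGG UAA UCG UCC UGG AUG GAU GGC UGG CUC UGU UUA AGU — AUG at 3, stop UAA at 30 → 30 nt.
Longest ORF is 30 nt in frame 3 (positions 3–32).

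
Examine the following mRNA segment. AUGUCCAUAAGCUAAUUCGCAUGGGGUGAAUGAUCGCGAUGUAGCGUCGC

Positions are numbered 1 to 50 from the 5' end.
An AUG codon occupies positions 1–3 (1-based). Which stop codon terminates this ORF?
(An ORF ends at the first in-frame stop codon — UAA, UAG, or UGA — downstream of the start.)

UAA

Codons from position 1: AUG (1–3), UCC (4–6), AUA (7–9), AGC (10–12), UAA (13–15).
The first in-frame stop codon is UAA.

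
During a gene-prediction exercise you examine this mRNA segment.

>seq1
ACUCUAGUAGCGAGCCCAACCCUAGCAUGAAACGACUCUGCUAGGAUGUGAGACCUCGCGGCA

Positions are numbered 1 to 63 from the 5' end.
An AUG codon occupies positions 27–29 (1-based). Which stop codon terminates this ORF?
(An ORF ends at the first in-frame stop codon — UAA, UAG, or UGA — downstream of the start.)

UAG

Codons from position 27: AUG (27–29), AAA (30–32), CGA (33–35), CUC (36–38), UGC (39–41), UAG (42–44).
The first in-frame stop codon is UAG.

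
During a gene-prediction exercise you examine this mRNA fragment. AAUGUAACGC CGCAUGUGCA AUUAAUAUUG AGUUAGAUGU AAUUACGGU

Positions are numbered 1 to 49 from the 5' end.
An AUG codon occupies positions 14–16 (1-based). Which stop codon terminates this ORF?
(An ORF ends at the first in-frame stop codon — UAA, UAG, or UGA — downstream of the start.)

UAA

Codons from position 14: AUG (14–16), UGC (17–19), AAU (20–22), UAA (23–25).
The first in-frame stop codon is UAA.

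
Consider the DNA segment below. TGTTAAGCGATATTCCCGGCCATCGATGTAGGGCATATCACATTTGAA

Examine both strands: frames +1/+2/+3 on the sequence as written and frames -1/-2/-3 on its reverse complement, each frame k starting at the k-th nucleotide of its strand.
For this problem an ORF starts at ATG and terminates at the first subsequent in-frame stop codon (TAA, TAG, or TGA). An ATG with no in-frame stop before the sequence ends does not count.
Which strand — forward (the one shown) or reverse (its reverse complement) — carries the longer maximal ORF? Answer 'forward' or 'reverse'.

reverse

Reverse complement (5'→3'): TTCAAATGTGATATGCCCTACATCGATGGCCGGGAATATCGCTTAACA
Frame +1: TGT TAA GCG ATA TTC CCG GCC ATC GAT GTA GGG CAT ATC ACA TTT GAA — no ATG→stop ORF.
Frame +2: GTT AAG CGA TAT TCC CGG CCA TCG ATG TAG GGC ATA TCA CAT TTG — ATG at 26, stop TAG at 29 → 6 nt.
Frame +3: TTA AGC GAT ATT CCC GGC CAT CGA TGT AGG GCA TAT CAC ATT TGA — no ATG→stop ORF.
Frame -1: TTC AAA TGT GAT ATG CCC TAC ATC GAT GGC CGG GAA TAT CGC TTA ACA — no ATG→stop ORF.
Frame -2: TCA AAT GTG ATA TGC CCT ACA TCG ATG GCC GGG AAT ATC GCT TAA — ATG at 26, stop TAA at 44 → 21 nt.
Frame -3: CAA ATG TGA TAT GCC CTA CAT CGA TGG CCG GGA ATA TCG CTT AAC — ATG at 6, stop TGA at 9 → 6 nt.
Forward-strand max 6 nt; reverse-strand max 21 nt. The reverse strand has the longer ORF.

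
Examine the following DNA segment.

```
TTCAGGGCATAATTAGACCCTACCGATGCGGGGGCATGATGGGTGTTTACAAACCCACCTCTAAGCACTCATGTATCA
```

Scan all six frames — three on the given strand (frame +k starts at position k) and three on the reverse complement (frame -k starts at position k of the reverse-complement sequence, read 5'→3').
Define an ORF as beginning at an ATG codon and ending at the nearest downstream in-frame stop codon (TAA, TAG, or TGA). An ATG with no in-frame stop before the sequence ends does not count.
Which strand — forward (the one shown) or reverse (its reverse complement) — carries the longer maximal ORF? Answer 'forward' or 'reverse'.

forward

Reverse complement (5'→3'): TGATACATGAGTGCTTAGAGGTGGGTTTGTAAACACCCATCATGCCCCCGCATCGGTAGGGTCTAATTATGCCCTGAA
Frame +1: TTC AGG GCA TAA TTA GAC CCT ACC GAT GCG GGG GCA TGA TGG GTG TTT ACA AAC CCA CCT CTA AGC ACT CAT GTA TCA — no ATG→stop ORF.
Frame +2: TCA GGG CAT AAT TAG ACC CTA CCG ATG CGG GGG CAT GAT GGG TGT TTA CAA ACC CAC CTC TAA GCA CTC ATG TAT — ATG at 26, stop TAA at 62 → 39 nt.
Frame +3: CAG GGC ATA ATT AGA CCC TAC CGA TGC GGG GGC ATG ATG GGT GTT TAC AAA CCC ACC TCT AAG CAC TCA TGT ATC — no ATG→stop ORF.
Frame -1: TGA TAC ATG AGT GCT TAG AGG TGG GTT TGT AAA CAC CCA TCA TGC CCC CGC ATC GGT AGG GTC TAA TTA TGC CCT GAA — ATG at 7, stop TAG at 16 → 12 nt.
Frame -2: GAT ACA TGA GTG CTT AGA GGT GGG TTT GTA AAC ACC CAT CAT GCC CCC GCA TCG GTA GGG TCT AAT TAT GCC CTG — no ATG→stop ORF.
Frame -3: ATA CAT GAG TGC TTA GAG GTG GGT TTG TAA ACA CCC ATC ATG CCC CCG CAT CGG TAG GGT CTA ATT ATG CCC TGA — ATG at 42, stop TAG at 57 → 18 nt; ATG at 69, stop TGA at 75 → 9 nt.
Forward-strand max 39 nt; reverse-strand max 18 nt. The forward strand has the longer ORF.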